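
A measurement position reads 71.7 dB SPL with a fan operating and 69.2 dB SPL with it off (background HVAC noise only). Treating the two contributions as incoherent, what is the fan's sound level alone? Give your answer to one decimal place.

Subtract intensities: L_src = 10·log₁₀(10^(L_total/10) − 10^(L_bg/10)).
L_src = 10·log₁₀(10^(71.7/10) − 10^(69.2/10)) = 10·log₁₀(6473000) = 68.1 dB SPL.

68.1 dB SPL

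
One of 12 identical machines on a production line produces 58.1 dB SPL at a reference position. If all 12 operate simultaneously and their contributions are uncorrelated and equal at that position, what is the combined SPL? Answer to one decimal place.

12 equal incoherent sources raise the level by 10·log₁₀(12) = 10.79 dB.
L_total = 58.1 + 10.79 = 68.9 dB SPL.

68.9 dB SPL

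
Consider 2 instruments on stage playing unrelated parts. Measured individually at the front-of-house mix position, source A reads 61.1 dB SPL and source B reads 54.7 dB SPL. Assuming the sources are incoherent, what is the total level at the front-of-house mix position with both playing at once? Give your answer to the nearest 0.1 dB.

Incoherent sources sum as intensities:
L_total = 10·log₁₀(10^(61.1/10) + 10^(54.7/10)) = 10·log₁₀(1583000) = 62.0 dB SPL.

62.0 dB SPL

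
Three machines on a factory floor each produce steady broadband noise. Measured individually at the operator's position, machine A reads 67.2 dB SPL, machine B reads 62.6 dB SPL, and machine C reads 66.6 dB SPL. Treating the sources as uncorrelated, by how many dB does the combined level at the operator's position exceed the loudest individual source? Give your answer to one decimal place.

Incoherent sources sum as intensities:
L_total = 10·log₁₀(10^(67.2/10) + 10^(62.6/10) + 10^(66.6/10)) = 70.66 dB SPL.
Excess over the loudest (67.2 dB): 70.66 − 67.2 = 3.5 dB.

3.5 dB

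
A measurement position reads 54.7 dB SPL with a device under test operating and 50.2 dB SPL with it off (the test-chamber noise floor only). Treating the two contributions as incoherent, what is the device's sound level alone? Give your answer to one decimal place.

52.8 dB SPL

Subtract intensities: L_src = 10·log₁₀(10^(L_total/10) − 10^(L_bg/10)).
L_src = 10·log₁₀(10^(54.7/10) − 10^(50.2/10)) = 10·log₁₀(190400) = 52.8 dB SPL.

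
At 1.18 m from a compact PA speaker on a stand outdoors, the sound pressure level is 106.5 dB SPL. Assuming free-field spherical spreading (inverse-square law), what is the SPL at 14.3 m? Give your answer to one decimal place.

84.8 dB SPL

Inverse-square spreading gives ΔL = −20·log₁₀(d₂/d₁).
ΔL = −20·log₁₀(14.3/1.18) = -21.67 dB, so L₂ = 106.5 + (-21.67) = 84.8 dB SPL.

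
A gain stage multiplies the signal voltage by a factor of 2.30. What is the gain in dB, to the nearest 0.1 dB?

7.2 dB

Voltage is an amplitude quantity, so gain = 20·log₁₀(V_out/V_in).
20·log₁₀(2.30) = 7.2 dB.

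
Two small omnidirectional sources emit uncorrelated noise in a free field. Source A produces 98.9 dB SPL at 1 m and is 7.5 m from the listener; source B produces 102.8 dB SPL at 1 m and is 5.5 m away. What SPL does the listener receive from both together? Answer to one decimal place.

At the listener: L_A = 98.9 − 20·log₁₀(7.5) = 81.40 dB; L_B = 102.8 − 20·log₁₀(5.5) = 87.99 dB.
Combined: 10·log₁₀(10^(81.40/10)+10^(87.99/10)) = 88.9 dB SPL.

88.9 dB SPL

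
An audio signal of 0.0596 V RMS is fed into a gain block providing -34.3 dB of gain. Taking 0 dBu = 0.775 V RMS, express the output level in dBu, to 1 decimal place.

-56.6 dBu

Input level: 20·log₁₀(0.0596/0.775) = -22.28 dBu.
Output: -22.28 − 34.3 = -56.6 dBu.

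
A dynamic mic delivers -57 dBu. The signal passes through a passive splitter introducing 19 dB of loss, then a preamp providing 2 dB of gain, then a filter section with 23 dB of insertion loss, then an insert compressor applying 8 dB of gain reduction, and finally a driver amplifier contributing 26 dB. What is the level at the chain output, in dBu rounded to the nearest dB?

-79 dBu

In dB, series stages simply add:
-57 − 19 + 2 − 23 − 8 + 26 = -79 dBu.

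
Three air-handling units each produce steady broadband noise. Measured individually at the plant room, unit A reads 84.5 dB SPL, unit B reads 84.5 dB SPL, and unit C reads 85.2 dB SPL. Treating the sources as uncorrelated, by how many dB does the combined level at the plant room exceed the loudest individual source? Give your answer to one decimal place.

4.3 dB

Incoherent sources sum as intensities:
L_total = 10·log₁₀(10^(84.5/10) + 10^(84.5/10) + 10^(85.2/10)) = 89.52 dB SPL.
Excess over the loudest (85.2 dB): 89.52 − 85.2 = 4.3 dB.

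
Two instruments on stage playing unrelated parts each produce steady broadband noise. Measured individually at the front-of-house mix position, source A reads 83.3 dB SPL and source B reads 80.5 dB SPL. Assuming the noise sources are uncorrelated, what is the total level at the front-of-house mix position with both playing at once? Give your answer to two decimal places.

Uncorrelated sources add in intensity (power), not in dB.
L_total = 10·log₁₀(10^(83.3/10) + 10^(80.5/10)) = 10·log₁₀(326000000) = 85.13 dB SPL.

85.13 dB SPL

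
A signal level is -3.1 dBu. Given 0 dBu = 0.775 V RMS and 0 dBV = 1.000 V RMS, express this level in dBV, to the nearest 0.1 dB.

The offset between the scales is 20·log₁₀(0.775/1.000) = −2.214 dB.
So dBV = -3.1 − 2.214 = -5.3 dBV.

-5.3 dBV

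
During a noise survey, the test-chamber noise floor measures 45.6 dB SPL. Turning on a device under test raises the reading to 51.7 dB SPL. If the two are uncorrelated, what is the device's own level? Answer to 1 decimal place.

Subtract intensities: L_src = 10·log₁₀(10^(L_total/10) − 10^(L_bg/10)).
L_src = 10·log₁₀(10^(51.7/10) − 10^(45.6/10)) = 10·log₁₀(111600) = 50.5 dB SPL.

50.5 dB SPL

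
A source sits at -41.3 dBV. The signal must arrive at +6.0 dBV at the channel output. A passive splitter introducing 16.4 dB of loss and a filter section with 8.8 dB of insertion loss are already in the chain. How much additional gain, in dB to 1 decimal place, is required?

72.5 dB

The required make-up gain is the shortfall in the dB sum.
G = +6.0 − (-41.3) + 16.4 + 8.8 = 72.5 dB.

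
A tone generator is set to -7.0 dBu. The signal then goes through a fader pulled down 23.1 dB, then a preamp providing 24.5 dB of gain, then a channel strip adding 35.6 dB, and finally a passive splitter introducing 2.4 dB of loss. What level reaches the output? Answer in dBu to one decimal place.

In dB, series stages simply add:
-7.0 − 23.1 + 24.5 + 35.6 − 2.4 = +27.6 dBu.

+27.6 dBu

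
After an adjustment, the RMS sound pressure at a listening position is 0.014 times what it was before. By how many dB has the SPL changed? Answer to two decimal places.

Sound pressure is an amplitude quantity: ΔL = 20·log₁₀(p₂/p₁).
20·log₁₀(0.014) = -37.08 dB.

-37.08 dB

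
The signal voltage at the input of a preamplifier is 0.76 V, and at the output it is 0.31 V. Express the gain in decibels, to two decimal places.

-7.79 dB

For a voltage ratio, dB = 20·log₁₀(V₂/V₁).
20·log₁₀(0.31/0.76) = 20·log₁₀(0.4079) = -7.79 dB.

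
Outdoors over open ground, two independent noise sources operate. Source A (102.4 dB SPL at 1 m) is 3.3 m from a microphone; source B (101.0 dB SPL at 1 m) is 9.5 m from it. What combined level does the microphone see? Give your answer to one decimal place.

92.4 dB SPL

At the listener: L_A = 102.4 − 20·log₁₀(3.3) = 92.03 dB; L_B = 101.0 − 20·log₁₀(9.5) = 81.45 dB.
Combined: 10·log₁₀(10^(92.03/10)+10^(81.45/10)) = 92.4 dB SPL.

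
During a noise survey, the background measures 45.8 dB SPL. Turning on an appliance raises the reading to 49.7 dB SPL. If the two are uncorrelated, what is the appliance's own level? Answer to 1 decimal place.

Remove the background by subtracting linear intensities:
L_src = 10·log₁₀(10^(49.7/10) − 10^(45.8/10)) = 10·log₁₀(55310) = 47.4 dB SPL.

47.4 dB SPL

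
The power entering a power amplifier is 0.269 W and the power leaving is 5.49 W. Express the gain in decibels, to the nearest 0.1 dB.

Power is a power quantity, so gain = 10·log₁₀(P_out/P_in).
10·log₁₀(5.49/0.269) = 10·log₁₀(20.41) = 13.1 dB.

13.1 dB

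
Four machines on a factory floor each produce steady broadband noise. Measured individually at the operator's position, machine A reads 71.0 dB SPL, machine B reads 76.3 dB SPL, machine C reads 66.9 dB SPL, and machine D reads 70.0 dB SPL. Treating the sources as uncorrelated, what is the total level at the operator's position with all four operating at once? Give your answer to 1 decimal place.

78.5 dB SPL

Add the sources as powers (linear), then convert back to dB:
L_total = 10·log₁₀(10^(71.0/10) + 10^(76.3/10) + 10^(66.9/10) + 10^(70.0/10)) = 10·log₁₀(70140000) = 78.5 dB SPL.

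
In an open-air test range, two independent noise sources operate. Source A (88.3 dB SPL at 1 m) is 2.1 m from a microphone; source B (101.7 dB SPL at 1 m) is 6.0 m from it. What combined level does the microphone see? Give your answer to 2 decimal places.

87.51 dB SPL

At the listener: L_A = 88.3 − 20·log₁₀(2.1) = 81.856 dB; L_B = 101.7 − 20·log₁₀(6.0) = 86.137 dB.
Combined: 10·log₁₀(10^(81.856/10)+10^(86.137/10)) = 87.51 dB SPL.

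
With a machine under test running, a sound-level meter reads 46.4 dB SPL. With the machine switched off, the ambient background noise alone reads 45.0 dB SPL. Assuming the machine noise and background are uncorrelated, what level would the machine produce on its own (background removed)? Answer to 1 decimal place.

Subtract intensities: L_src = 10·log₁₀(10^(L_total/10) − 10^(L_bg/10)).
L_src = 10·log₁₀(10^(46.4/10) − 10^(45.0/10)) = 10·log₁₀(12030) = 40.8 dB SPL.

40.8 dB SPL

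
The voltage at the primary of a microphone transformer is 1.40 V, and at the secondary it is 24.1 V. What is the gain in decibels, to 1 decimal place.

Voltage is an amplitude quantity, so gain = 20·log₁₀(V_out/V_in).
20·log₁₀(24.1/1.40) = 20·log₁₀(17.21) = 24.7 dB.

24.7 dB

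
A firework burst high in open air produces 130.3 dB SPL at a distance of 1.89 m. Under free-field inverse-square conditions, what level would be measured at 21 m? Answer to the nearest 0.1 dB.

109.4 dB SPL

For a point source in a free field, ΔL = −20·log₁₀(d₂/d₁).
ΔL = −20·log₁₀(21/1.89) = -20.92 dB, so L₂ = 130.3 + (-20.92) = 109.4 dB SPL.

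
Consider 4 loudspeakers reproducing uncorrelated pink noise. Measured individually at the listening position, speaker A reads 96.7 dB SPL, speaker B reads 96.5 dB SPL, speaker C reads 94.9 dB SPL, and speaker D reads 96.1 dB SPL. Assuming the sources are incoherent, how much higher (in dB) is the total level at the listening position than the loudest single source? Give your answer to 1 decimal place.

5.4 dB

Add the sources as powers (linear), then convert back to dB:
L_total = 10·log₁₀(10^(96.7/10) + 10^(96.5/10) + 10^(94.9/10) + 10^(96.1/10)) = 102.12 dB SPL.
Excess over the loudest (96.7 dB): 102.12 − 96.7 = 5.4 dB.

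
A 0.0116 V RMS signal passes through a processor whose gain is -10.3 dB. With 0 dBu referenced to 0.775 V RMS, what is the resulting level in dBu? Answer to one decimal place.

-46.8 dBu

Input level: 20·log₁₀(0.0116/0.775) = -36.50 dBu.
Output: -36.50 − 10.3 = -46.8 dBu.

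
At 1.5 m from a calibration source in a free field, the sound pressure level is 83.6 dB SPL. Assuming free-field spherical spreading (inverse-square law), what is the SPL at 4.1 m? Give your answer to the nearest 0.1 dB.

74.9 dB SPL

For a point source in a free field, ΔL = −20·log₁₀(d₂/d₁).
ΔL = −20·log₁₀(4.1/1.5) = -8.73 dB, so L₂ = 83.6 + (-8.73) = 74.9 dB SPL.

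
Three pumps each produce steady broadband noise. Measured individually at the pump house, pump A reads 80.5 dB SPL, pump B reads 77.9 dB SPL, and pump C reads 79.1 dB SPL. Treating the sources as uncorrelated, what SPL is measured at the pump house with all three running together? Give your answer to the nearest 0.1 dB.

84.1 dB SPL

Add the sources as powers (linear), then convert back to dB:
L_total = 10·log₁₀(10^(80.5/10) + 10^(77.9/10) + 10^(79.1/10)) = 10·log₁₀(255100000) = 84.1 dB SPL.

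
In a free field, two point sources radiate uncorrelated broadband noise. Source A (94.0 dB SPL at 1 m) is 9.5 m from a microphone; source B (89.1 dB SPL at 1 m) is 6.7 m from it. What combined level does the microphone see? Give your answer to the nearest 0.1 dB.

76.6 dB SPL

At the listener: L_A = 94.0 − 20·log₁₀(9.5) = 74.45 dB; L_B = 89.1 − 20·log₁₀(6.7) = 72.58 dB.
Combined: 10·log₁₀(10^(74.45/10)+10^(72.58/10)) = 76.6 dB SPL.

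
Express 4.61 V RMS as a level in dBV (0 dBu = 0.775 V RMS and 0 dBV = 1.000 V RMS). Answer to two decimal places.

dBV = 20·log₁₀(V / 1.000 V).
20·log₁₀(4.61/1.000) = +13.27 dBV.

+13.27 dBV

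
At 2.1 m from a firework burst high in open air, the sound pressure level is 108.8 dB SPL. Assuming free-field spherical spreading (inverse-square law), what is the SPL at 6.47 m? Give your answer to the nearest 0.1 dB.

Free-field point source: level drops by 20·log₁₀ of the distance ratio.
ΔL = −20·log₁₀(6.47/2.1) = -9.77 dB, so L₂ = 108.8 + (-9.77) = 99.0 dB SPL.

99.0 dB SPL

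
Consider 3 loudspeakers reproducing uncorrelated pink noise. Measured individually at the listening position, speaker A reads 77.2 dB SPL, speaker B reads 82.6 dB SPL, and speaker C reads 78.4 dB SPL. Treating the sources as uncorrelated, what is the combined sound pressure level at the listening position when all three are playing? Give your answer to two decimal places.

Incoherent sources sum as intensities:
L_total = 10·log₁₀(10^(77.2/10) + 10^(82.6/10) + 10^(78.4/10)) = 10·log₁₀(303600000) = 84.82 dB SPL.

84.82 dB SPL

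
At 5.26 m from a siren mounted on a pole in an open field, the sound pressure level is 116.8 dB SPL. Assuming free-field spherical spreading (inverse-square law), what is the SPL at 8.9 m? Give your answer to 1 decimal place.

112.2 dB SPL

Inverse-square spreading gives ΔL = −20·log₁₀(d₂/d₁).
ΔL = −20·log₁₀(8.9/5.26) = -4.57 dB, so L₂ = 116.8 + (-4.57) = 112.2 dB SPL.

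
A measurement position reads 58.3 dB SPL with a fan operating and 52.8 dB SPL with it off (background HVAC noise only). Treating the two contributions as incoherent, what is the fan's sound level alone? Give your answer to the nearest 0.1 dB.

Remove the background by subtracting linear intensities:
L_src = 10·log₁₀(10^(58.3/10) − 10^(52.8/10)) = 10·log₁₀(485500) = 56.9 dB SPL.

56.9 dB SPL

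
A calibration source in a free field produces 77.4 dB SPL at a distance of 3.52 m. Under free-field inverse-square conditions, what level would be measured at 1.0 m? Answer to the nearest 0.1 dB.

Free-field point source: level drops by 20·log₁₀ of the distance ratio.
ΔL = −20·log₁₀(1.0/3.52) = 10.93 dB, so L₂ = 77.4 + (10.93) = 88.3 dB SPL.

88.3 dB SPL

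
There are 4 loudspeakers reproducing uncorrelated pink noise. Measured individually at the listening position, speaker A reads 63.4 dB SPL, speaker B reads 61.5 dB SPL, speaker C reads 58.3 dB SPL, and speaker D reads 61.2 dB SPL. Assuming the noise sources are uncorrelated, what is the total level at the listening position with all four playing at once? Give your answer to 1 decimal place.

Incoherent sources sum as intensities:
L_total = 10·log₁₀(10^(63.4/10) + 10^(61.5/10) + 10^(58.3/10) + 10^(61.2/10)) = 10·log₁₀(5595000) = 67.5 dB SPL.

67.5 dB SPL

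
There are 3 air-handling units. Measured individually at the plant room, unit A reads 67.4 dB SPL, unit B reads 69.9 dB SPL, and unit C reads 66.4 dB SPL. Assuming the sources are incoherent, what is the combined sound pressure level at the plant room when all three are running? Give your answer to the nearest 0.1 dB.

Uncorrelated sources add in intensity (power), not in dB.
L_total = 10·log₁₀(10^(67.4/10) + 10^(69.9/10) + 10^(66.4/10)) = 10·log₁₀(19630000) = 72.9 dB SPL.

72.9 dB SPL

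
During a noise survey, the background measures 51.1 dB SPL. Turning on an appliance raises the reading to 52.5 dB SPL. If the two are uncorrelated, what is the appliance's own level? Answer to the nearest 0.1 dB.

46.9 dB SPL

Subtract intensities: L_src = 10·log₁₀(10^(L_total/10) − 10^(L_bg/10)).
L_src = 10·log₁₀(10^(52.5/10) − 10^(51.1/10)) = 10·log₁₀(49000) = 46.9 dB SPL.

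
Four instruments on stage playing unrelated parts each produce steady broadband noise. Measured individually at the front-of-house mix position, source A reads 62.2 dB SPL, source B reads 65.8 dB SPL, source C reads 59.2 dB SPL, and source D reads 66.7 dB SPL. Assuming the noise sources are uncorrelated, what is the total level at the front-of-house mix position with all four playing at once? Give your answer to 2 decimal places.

70.40 dB SPL

Add the sources as powers (linear), then convert back to dB:
L_total = 10·log₁₀(10^(62.2/10) + 10^(65.8/10) + 10^(59.2/10) + 10^(66.7/10)) = 10·log₁₀(10970000) = 70.40 dB SPL.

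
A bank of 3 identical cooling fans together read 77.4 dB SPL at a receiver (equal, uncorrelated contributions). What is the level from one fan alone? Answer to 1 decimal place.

3 equal incoherent sources add 10·log₁₀(3) = 4.77 dB over one source.
L_one = 77.4 − 4.77 = 72.6 dB SPL.

72.6 dB SPL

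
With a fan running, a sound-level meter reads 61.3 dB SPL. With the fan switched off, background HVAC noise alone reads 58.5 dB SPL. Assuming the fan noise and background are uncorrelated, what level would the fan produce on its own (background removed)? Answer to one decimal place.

58.1 dB SPL

Remove the background by subtracting linear intensities:
L_src = 10·log₁₀(10^(61.3/10) − 10^(58.5/10)) = 10·log₁₀(641000) = 58.1 dB SPL.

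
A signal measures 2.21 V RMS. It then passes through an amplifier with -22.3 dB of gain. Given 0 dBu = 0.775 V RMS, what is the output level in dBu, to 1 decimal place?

-13.2 dBu

Input level: 20·log₁₀(2.21/0.775) = 9.10 dBu.
Output: 9.10 − 22.3 = -13.2 dBu.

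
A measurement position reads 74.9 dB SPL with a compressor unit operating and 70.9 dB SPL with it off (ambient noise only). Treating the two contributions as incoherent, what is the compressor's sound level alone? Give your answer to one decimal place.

Subtract intensities: L_src = 10·log₁₀(10^(L_total/10) − 10^(L_bg/10)).
L_src = 10·log₁₀(10^(74.9/10) − 10^(70.9/10)) = 10·log₁₀(18600000) = 72.7 dB SPL.

72.7 dB SPL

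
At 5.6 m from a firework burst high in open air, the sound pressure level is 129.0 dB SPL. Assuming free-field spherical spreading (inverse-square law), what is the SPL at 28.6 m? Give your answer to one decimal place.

114.8 dB SPL

For a point source in a free field, ΔL = −20·log₁₀(d₂/d₁).
ΔL = −20·log₁₀(28.6/5.6) = -14.16 dB, so L₂ = 129.0 + (-14.16) = 114.8 dB SPL.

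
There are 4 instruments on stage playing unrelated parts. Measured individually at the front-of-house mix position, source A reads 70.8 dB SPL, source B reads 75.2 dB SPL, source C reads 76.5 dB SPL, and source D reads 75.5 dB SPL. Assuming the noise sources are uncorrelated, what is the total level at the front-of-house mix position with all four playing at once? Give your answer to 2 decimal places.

80.98 dB SPL

Uncorrelated sources add in intensity (power), not in dB.
L_total = 10·log₁₀(10^(70.8/10) + 10^(75.2/10) + 10^(76.5/10) + 10^(75.5/10)) = 10·log₁₀(125300000) = 80.98 dB SPL.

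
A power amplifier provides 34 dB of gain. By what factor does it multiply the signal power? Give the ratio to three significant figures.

Power ratio = 10^(dB/10).
10^(34/10) = 10^(3.400) = 2510.

2510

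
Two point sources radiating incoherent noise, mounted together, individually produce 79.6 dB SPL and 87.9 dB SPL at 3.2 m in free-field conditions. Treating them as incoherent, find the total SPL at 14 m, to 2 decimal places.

75.68 dB SPL

Combined at 3.2 m: 10·log₁₀(10^(79.6/10)+10^(87.9/10)) = 88.499 dB SPL.
Then apply −20·log₁₀(14/3.2) = -12.820 dB → 75.68 dB SPL.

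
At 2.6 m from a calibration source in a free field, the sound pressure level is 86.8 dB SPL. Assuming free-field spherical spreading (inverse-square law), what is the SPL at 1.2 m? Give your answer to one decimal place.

93.5 dB SPL

For a point source in a free field, ΔL = −20·log₁₀(d₂/d₁).
ΔL = −20·log₁₀(1.2/2.6) = 6.72 dB, so L₂ = 86.8 + (6.72) = 93.5 dB SPL.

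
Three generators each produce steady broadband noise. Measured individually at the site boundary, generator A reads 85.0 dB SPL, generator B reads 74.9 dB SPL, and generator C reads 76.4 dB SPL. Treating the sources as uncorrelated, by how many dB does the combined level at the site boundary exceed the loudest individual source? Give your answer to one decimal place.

0.9 dB

Uncorrelated sources add in intensity (power), not in dB.
L_total = 10·log₁₀(10^(85.0/10) + 10^(74.9/10) + 10^(76.4/10)) = 85.92 dB SPL.
Excess over the loudest (85.0 dB): 85.92 − 85.0 = 0.9 dB.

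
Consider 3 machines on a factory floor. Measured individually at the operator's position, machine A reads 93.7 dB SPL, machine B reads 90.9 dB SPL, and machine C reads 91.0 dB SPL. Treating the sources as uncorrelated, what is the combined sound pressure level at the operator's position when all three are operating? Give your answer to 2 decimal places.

96.84 dB SPL

Incoherent sources sum as intensities:
L_total = 10·log₁₀(10^(93.7/10) + 10^(90.9/10) + 10^(91.0/10)) = 10·log₁₀(4833000000) = 96.84 dB SPL.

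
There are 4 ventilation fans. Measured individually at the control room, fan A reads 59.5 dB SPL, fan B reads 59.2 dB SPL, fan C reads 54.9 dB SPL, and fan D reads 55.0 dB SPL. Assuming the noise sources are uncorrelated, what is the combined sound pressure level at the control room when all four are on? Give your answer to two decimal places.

63.71 dB SPL

Add the sources as powers (linear), then convert back to dB:
L_total = 10·log₁₀(10^(59.5/10) + 10^(59.2/10) + 10^(54.9/10) + 10^(55.0/10)) = 10·log₁₀(2348000) = 63.71 dB SPL.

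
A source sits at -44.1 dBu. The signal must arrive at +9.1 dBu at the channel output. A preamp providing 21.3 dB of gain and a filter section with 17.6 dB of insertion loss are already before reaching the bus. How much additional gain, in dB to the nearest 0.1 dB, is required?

The required make-up gain is the shortfall in the dB sum.
G = +9.1 − (-44.1) − 21.3 + 17.6 = 49.5 dB.

49.5 dB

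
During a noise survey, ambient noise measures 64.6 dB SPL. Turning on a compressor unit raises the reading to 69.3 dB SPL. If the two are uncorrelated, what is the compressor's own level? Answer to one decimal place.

67.5 dB SPL

Subtract intensities: L_src = 10·log₁₀(10^(L_total/10) − 10^(L_bg/10)).
L_src = 10·log₁₀(10^(69.3/10) − 10^(64.6/10)) = 10·log₁₀(5627000) = 67.5 dB SPL.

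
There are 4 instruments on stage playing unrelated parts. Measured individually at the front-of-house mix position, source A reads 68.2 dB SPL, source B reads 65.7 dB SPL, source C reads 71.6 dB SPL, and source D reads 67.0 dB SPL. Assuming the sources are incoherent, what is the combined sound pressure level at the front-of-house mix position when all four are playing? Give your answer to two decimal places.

Incoherent sources sum as intensities:
L_total = 10·log₁₀(10^(68.2/10) + 10^(65.7/10) + 10^(71.6/10) + 10^(67.0/10)) = 10·log₁₀(29790000) = 74.74 dB SPL.

74.74 dB SPL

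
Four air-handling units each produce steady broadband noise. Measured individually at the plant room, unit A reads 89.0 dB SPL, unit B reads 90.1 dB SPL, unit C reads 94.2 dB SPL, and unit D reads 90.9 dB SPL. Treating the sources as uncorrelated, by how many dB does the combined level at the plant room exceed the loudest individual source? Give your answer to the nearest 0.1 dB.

3.3 dB

Incoherent sources sum as intensities:
L_total = 10·log₁₀(10^(89.0/10) + 10^(90.1/10) + 10^(94.2/10) + 10^(90.9/10)) = 97.54 dB SPL.
Excess over the loudest (94.2 dB): 97.54 − 94.2 = 3.3 dB.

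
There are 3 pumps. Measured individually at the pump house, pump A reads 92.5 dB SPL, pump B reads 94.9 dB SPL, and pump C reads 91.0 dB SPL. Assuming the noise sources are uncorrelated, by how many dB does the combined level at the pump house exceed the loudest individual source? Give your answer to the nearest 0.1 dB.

Add the sources as powers (linear), then convert back to dB:
L_total = 10·log₁₀(10^(92.5/10) + 10^(94.9/10) + 10^(91.0/10)) = 97.87 dB SPL.
Excess over the loudest (94.9 dB): 97.87 − 94.9 = 3.0 dB.

3.0 dB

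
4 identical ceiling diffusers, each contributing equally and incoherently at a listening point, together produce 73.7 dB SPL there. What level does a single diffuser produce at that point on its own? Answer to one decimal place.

67.7 dB SPL

4 equal incoherent sources add 10·log₁₀(4) = 6.02 dB over one source.
L_one = 73.7 − 6.02 = 67.7 dB SPL.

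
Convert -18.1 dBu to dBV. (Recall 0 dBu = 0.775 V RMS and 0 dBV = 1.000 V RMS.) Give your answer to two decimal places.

-20.31 dBV

The offset between the scales is 20·log₁₀(0.775/1.000) = −2.214 dB.
So dBV = -18.1 − 2.214 = -20.31 dBV.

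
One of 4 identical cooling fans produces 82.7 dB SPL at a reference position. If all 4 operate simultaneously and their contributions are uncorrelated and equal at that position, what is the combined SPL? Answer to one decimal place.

4 equal incoherent sources raise the level by 10·log₁₀(4) = 6.02 dB.
L_total = 82.7 + 6.02 = 88.7 dB SPL.

88.7 dB SPL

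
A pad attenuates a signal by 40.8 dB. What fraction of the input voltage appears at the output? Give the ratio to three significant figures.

0.00912

Voltage ratio = 10^(dB/20).
10^(-40.8/20) = 10^(-2.040) = 0.00912.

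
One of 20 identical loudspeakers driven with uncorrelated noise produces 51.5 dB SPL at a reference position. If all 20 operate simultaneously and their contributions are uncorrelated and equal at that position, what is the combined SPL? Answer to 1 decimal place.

64.5 dB SPL

20 equal incoherent sources raise the level by 10·log₁₀(20) = 13.01 dB.
L_total = 51.5 + 13.01 = 64.5 dB SPL.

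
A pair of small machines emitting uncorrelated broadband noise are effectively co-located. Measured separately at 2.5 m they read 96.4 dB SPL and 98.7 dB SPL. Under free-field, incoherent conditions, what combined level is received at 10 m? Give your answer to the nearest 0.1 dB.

88.7 dB SPL

Combined at 2.5 m: 10·log₁₀(10^(96.4/10)+10^(98.7/10)) = 100.71 dB SPL.
Then apply −20·log₁₀(10/2.5) = -12.04 dB → 88.7 dB SPL.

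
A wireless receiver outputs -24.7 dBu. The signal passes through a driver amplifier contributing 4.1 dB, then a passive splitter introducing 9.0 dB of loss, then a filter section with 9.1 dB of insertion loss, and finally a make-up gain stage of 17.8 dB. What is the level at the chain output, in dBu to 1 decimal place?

-20.9 dBu

Cascaded gains and losses add directly in dB.
-24.7 + 4.1 − 9.0 − 9.1 + 17.8 = -20.9 dBu.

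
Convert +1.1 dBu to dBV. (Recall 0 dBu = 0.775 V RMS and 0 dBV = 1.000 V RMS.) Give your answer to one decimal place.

-1.1 dBV

The offset between the scales is 20·log₁₀(0.775/1.000) = −2.214 dB.
So dBV = +1.1 − 2.214 = -1.1 dBV.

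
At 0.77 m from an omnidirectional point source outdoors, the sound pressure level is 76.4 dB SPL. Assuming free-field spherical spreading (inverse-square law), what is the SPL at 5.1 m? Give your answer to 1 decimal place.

60.0 dB SPL

Inverse-square spreading gives ΔL = −20·log₁₀(d₂/d₁).
ΔL = −20·log₁₀(5.1/0.77) = -16.42 dB, so L₂ = 76.4 + (-16.42) = 60.0 dB SPL.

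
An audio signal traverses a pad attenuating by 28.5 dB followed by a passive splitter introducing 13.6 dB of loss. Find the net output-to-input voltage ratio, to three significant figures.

Net gain = (−28.5) + (−13.6) = -42.1 dB.
Voltage ratio = 10^(-42.1/20) = 0.00785.

0.00785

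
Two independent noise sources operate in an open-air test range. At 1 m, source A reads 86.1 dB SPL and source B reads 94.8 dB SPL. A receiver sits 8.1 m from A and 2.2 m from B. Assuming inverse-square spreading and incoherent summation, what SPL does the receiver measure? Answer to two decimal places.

87.99 dB SPL

At the listener: L_A = 86.1 − 20·log₁₀(8.1) = 67.930 dB; L_B = 94.8 − 20·log₁₀(2.2) = 87.952 dB.
Combined: 10·log₁₀(10^(67.930/10)+10^(87.952/10)) = 87.99 dB SPL.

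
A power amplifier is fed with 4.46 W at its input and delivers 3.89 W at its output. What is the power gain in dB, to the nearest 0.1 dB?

-0.6 dB

For a power ratio, dB = 10·log₁₀(P₂/P₁).
10·log₁₀(3.89/4.46) = 10·log₁₀(0.8722) = -0.6 dB.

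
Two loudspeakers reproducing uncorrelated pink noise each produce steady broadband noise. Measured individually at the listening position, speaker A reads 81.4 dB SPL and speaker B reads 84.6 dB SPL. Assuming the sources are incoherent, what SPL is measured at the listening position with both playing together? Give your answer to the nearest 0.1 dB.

Incoherent sources sum as intensities:
L_total = 10·log₁₀(10^(81.4/10) + 10^(84.6/10)) = 10·log₁₀(426400000) = 86.3 dB SPL.

86.3 dB SPL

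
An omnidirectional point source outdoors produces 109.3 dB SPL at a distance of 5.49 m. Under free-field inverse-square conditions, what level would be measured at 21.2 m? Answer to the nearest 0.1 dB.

97.6 dB SPL

Free-field point source: level drops by 20·log₁₀ of the distance ratio.
ΔL = −20·log₁₀(21.2/5.49) = -11.74 dB, so L₂ = 109.3 + (-11.74) = 97.6 dB SPL.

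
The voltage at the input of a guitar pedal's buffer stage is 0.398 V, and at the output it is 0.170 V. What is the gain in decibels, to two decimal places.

Voltage ratio → dB uses the 20·log₁₀ form:
20·log₁₀(0.170/0.398) = 20·log₁₀(0.4271) = -7.39 dB.

-7.39 dB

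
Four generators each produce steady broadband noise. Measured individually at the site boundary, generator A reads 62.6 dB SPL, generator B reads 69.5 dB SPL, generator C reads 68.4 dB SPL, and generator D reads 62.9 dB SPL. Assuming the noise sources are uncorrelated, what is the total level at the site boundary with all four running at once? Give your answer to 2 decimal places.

Uncorrelated sources add in intensity (power), not in dB.
L_total = 10·log₁₀(10^(62.6/10) + 10^(69.5/10) + 10^(68.4/10) + 10^(62.9/10)) = 10·log₁₀(19600000) = 72.92 dB SPL.

72.92 dB SPL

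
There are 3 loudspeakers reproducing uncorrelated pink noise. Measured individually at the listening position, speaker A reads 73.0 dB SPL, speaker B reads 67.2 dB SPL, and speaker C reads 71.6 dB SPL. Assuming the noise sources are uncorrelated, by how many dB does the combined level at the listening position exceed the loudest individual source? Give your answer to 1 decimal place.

Uncorrelated sources add in intensity (power), not in dB.
L_total = 10·log₁₀(10^(73.0/10) + 10^(67.2/10) + 10^(71.6/10)) = 75.98 dB SPL.
Excess over the loudest (73.0 dB): 75.98 − 73.0 = 3.0 dB.

3.0 dB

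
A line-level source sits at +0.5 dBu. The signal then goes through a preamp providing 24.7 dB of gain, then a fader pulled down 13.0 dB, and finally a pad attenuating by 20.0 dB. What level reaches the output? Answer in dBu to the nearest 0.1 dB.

-7.8 dBu

In dB, series stages simply add:
+0.5 + 24.7 − 13.0 − 20.0 = -7.8 dBu.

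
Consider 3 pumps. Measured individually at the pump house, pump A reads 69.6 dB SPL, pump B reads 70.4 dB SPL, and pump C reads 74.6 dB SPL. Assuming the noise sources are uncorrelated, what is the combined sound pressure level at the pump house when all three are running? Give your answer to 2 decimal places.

Add the sources as powers (linear), then convert back to dB:
L_total = 10·log₁₀(10^(69.6/10) + 10^(70.4/10) + 10^(74.6/10)) = 10·log₁₀(48930000) = 76.90 dB SPL.

76.90 dB SPL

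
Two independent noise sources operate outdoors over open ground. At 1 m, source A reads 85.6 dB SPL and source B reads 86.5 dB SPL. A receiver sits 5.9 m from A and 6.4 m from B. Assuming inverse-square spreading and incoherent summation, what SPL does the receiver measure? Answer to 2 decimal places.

At the listener: L_A = 85.6 − 20·log₁₀(5.9) = 70.183 dB; L_B = 86.5 − 20·log₁₀(6.4) = 70.376 dB.
Combined: 10·log₁₀(10^(70.183/10)+10^(70.376/10)) = 73.29 dB SPL.

73.29 dB SPL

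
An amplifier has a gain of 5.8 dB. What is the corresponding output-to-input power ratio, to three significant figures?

Power ratio = 10^(dB/10).
10^(5.8/10) = 10^(0.5800) = 3.80.

3.80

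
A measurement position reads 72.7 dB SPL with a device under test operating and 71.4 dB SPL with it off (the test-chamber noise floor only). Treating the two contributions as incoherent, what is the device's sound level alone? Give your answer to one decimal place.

Background correction is a power subtraction:
L_src = 10·log₁₀(10^(72.7/10) − 10^(71.4/10)) = 10·log₁₀(4817000) = 66.8 dB SPL.

66.8 dB SPL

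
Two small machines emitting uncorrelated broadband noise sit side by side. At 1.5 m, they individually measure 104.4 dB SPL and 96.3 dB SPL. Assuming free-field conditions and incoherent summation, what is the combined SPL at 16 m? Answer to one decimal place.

84.5 dB SPL

Combined at 1.5 m: 10·log₁₀(10^(104.4/10)+10^(96.3/10)) = 105.03 dB SPL.
Then apply −20·log₁₀(16/1.5) = -20.56 dB → 84.5 dB SPL.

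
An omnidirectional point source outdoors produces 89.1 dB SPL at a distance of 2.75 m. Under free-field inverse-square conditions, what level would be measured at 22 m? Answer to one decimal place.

71.0 dB SPL

Free-field point source: level drops by 20·log₁₀ of the distance ratio.
ΔL = −20·log₁₀(22/2.75) = -18.06 dB, so L₂ = 89.1 + (-18.06) = 71.0 dB SPL.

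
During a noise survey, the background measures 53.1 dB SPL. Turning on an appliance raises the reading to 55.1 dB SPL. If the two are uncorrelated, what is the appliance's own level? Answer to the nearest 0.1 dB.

Background correction is a power subtraction:
L_src = 10·log₁₀(10^(55.1/10) − 10^(53.1/10)) = 10·log₁₀(119400) = 50.8 dB SPL.

50.8 dB SPL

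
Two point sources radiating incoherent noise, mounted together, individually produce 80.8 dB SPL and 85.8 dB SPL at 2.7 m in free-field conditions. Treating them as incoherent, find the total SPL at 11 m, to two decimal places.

74.79 dB SPL

Combined at 2.7 m: 10·log₁₀(10^(80.8/10)+10^(85.8/10)) = 86.993 dB SPL.
Then apply −20·log₁₀(11/2.7) = -12.201 dB → 74.79 dB SPL.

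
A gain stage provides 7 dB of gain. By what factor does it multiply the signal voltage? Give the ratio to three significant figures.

2.24

Voltage ratio = 10^(dB/20).
10^(7/20) = 10^(0.3500) = 2.24.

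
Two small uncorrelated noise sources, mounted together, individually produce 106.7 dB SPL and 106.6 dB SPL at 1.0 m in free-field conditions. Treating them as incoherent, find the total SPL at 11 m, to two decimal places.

88.83 dB SPL

Combined at 1.0 m: 10·log₁₀(10^(106.7/10)+10^(106.6/10)) = 109.661 dB SPL.
Then apply −20·log₁₀(11/1.0) = -20.828 dB → 88.83 dB SPL.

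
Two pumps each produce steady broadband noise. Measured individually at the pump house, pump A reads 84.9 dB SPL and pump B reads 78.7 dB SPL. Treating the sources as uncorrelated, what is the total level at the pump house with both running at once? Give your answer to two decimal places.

Incoherent sources sum as intensities:
L_total = 10·log₁₀(10^(84.9/10) + 10^(78.7/10)) = 10·log₁₀(383200000) = 85.83 dB SPL.

85.83 dB SPL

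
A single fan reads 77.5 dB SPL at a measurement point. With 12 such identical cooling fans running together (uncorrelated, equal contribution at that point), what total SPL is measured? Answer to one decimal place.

88.3 dB SPL

12 equal incoherent sources raise the level by 10·log₁₀(12) = 10.79 dB.
L_total = 77.5 + 10.79 = 88.3 dB SPL.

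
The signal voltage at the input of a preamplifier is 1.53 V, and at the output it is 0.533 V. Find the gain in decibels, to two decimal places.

Voltage ratio → dB uses the 20·log₁₀ form:
20·log₁₀(0.533/1.53) = 20·log₁₀(0.3484) = -9.16 dB.

-9.16 dB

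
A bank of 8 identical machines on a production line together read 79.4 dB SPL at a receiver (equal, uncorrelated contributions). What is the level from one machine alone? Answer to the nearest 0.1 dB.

70.4 dB SPL

8 equal incoherent sources add 10·log₁₀(8) = 9.03 dB over one source.
L_one = 79.4 − 9.03 = 70.4 dB SPL.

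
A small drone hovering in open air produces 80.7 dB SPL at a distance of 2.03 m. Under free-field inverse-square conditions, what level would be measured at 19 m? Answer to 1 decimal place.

For a point source in a free field, ΔL = −20·log₁₀(d₂/d₁).
ΔL = −20·log₁₀(19/2.03) = -19.43 dB, so L₂ = 80.7 + (-19.43) = 61.3 dB SPL.

61.3 dB SPL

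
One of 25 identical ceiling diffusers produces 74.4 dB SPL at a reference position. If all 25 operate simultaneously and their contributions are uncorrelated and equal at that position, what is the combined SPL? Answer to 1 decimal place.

88.4 dB SPL

25 equal incoherent sources raise the level by 10·log₁₀(25) = 13.98 dB.
L_total = 74.4 + 13.98 = 88.4 dB SPL.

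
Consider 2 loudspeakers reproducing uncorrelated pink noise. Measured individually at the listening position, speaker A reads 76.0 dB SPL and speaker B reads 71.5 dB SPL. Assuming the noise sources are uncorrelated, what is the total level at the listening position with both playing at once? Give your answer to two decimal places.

77.32 dB SPL

Uncorrelated sources add in intensity (power), not in dB.
L_total = 10·log₁₀(10^(76.0/10) + 10^(71.5/10)) = 10·log₁₀(53940000) = 77.32 dB SPL.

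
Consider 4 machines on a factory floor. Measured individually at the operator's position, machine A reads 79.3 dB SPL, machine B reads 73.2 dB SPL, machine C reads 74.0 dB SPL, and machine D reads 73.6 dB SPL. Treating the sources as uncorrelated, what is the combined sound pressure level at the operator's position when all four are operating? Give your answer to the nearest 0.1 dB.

Add the sources as powers (linear), then convert back to dB:
L_total = 10·log₁₀(10^(79.3/10) + 10^(73.2/10) + 10^(74.0/10) + 10^(73.6/10)) = 10·log₁₀(154000000) = 81.9 dB SPL.

81.9 dB SPL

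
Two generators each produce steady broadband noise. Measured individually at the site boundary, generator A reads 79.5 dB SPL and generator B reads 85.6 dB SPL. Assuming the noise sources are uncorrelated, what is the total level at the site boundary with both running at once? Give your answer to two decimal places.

86.55 dB SPL

Uncorrelated sources add in intensity (power), not in dB.
L_total = 10·log₁₀(10^(79.5/10) + 10^(85.6/10)) = 10·log₁₀(452200000) = 86.55 dB SPL.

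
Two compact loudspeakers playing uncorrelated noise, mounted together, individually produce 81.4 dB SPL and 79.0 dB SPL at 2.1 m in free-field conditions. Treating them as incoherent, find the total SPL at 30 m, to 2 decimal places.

Combined at 2.1 m: 10·log₁₀(10^(81.4/10)+10^(79.0/10)) = 83.374 dB SPL.
Then apply −20·log₁₀(30/2.1) = -23.098 dB → 60.28 dB SPL.

60.28 dB SPL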